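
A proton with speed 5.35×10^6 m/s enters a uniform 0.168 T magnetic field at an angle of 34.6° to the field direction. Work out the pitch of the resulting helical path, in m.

pitch ≈ 1.72 m

The velocity component along B is v∥ = v cos34.6° = 4.40×10^6 m/s.
The cyclotron period T = 2πm/(qB) = 3.90×10^-7 s is set by m, q, B alone.
Pitch = v∥·T = (4.40×10^6)(3.90×10^-7) = 1.72 m.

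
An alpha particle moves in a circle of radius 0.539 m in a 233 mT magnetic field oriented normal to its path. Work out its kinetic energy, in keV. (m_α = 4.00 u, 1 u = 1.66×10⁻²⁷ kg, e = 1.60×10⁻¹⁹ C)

v = qBr/m = (2×1.60×10^-19)(0.233)(0.539) / (6.64×10^-27) = 6.05×10^6 m/s.
K = ½mv² = 0.5·(6.64×10^-27)·(6.05×10^6)² = 1.22×10^-13 J = 760 keV.

K ≈ 760 keV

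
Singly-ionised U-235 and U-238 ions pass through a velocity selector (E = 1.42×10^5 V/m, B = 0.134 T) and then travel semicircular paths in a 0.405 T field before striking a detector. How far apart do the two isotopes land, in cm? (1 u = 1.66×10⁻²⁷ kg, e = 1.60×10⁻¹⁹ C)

Δd ≈ 16.3 cm

Both emerge at v = E/B₁ = 1.06×10^6 m/s.
r = mv/(qB₂), so r₁ = 6.3795 m and r₂ = 6.4609 m, giving Δr = 0.0814 m.
After a semicircle each ion lands a diameter 2r from the entry slit, so the separation is 2Δr = 0.163 m.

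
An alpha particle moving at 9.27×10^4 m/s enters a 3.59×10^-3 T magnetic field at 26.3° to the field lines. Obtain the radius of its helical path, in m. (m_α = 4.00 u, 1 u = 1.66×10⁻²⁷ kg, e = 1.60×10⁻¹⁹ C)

r ≈ 0.237 m

Only the perpendicular component v⊥ = v sin26.3° = 4.11×10^4 m/s is bent by the field.
r = m v⊥ /(qB) = (6.64×10^-27)(4.11×10^4) / [(2×1.60×10^-19)(3.59×10^-3)] = 0.237 m.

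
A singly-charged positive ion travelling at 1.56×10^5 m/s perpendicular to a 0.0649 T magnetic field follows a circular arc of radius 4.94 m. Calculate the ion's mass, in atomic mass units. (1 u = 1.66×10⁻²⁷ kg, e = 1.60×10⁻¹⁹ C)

qvB = mv²/r ⇒ m = qBr/v.
m = (1×1.60×10^-19)(0.0649)(4.94) / (1.56×10^5) = 3.29×10^-25 kg = 198 u.

m ≈ 198 u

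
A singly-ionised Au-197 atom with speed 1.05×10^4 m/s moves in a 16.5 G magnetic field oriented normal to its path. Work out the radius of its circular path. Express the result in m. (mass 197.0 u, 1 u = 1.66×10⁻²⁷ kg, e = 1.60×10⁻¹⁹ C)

r ≈ 13.0 m

The magnetic force provides the centripetal force: qvB = mv²/r, so r = mv/(qB).
r = (3.27×10^-25 kg)(1.05×10^4 m/s) / [(1×1.60×10^-19 C)(1.65×10^-3 T)] = 13.0 m.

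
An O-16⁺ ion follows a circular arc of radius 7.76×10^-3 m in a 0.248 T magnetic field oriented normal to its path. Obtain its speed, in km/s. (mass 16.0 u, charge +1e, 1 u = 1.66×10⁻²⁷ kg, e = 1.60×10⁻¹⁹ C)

v ≈ 11.6 km/s

From qvB = mv²/r, v = qBr/m.
v = (1×1.60×10^-19)(0.248)(7.76×10^-3) / (2.66×10^-26) = 1.16×10^4 m/s.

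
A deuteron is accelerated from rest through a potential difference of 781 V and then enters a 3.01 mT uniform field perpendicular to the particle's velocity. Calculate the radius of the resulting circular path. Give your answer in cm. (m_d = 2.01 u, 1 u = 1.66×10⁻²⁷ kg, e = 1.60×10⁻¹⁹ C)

The kinetic energy gained is K = qV = (1×1.60×10^-19)(781) = 1.25×10^-16 J.
v = √(2K/m) = 2.74×10^5 m/s.
r = mv/(qB) = (3.34×10^-27)(2.74×10^5) / [(1×1.60×10^-19)(3.01×10^-3)] = 1.90 m.

r ≈ 190 cm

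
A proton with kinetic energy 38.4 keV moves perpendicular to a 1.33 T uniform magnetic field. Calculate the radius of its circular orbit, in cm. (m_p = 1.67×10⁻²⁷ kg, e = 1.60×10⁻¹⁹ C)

Convert the energy: K = 38.4 keV = 6.14×10^-15 J.
v = √(2K/m) = √(2·6.14×10^-15/1.67×10^-27) = 2.71×10^6 m/s.
r = mv/(qB) = (1.67×10^-27)(2.71×10^6) / [(1×1.60×10^-19)(1.33)] = 0.0213 m.

r ≈ 2.13 cm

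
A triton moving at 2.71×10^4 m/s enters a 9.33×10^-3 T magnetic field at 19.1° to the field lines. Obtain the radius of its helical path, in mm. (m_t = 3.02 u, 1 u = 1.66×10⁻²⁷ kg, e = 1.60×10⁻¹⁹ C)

Only the perpendicular component v⊥ = v sin19.1° = 8870 m/s is bent by the field.
r = m v⊥ /(qB) = (5.01×10^-27)(8870) / [(1×1.60×10^-19)(9.33×10^-3)] = 0.0298 m.

r ≈ 29.8 mm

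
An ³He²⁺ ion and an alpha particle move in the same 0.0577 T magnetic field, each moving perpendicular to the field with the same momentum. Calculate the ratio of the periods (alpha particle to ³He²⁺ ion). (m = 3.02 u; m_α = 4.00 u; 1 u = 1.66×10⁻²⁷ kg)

ratio ≈ 1.32

T = 2πm/(qB) is independent of speed, so T₂/T₁ = (m₂/q₂)/(m₁/q₁).
T_{alpha particle}/T_{³He²⁺ ion} = (6.64×10^-27/2e) / (5.01×10^-27/2e) = 1.32.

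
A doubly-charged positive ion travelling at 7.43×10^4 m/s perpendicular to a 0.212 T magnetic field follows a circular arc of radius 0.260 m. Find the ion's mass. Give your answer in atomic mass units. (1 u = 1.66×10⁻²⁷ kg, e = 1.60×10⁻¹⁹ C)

qvB = mv²/r ⇒ m = qBr/v.
m = (2×1.60×10^-19)(0.212)(0.260) / (7.43×10^4) = 2.37×10^-25 kg = 143 u.

m ≈ 143 u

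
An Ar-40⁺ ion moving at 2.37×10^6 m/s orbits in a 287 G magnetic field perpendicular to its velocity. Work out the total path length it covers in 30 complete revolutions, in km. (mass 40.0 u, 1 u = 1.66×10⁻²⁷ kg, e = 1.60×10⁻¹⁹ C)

L ≈ 6.46 km

r = mv/(qB) = 34.3 m, so one revolution covers 2πr = 215 m.
In 30 revolutions: L = 30·2πr = 6460 m.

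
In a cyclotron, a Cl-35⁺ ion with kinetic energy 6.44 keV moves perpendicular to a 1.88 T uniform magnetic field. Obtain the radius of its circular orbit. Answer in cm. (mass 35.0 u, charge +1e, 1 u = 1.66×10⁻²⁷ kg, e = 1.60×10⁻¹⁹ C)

Convert the energy: K = 6.44 keV = 1.03×10^-15 J.
v = √(2K/m) = √(2·1.03×10^-15/5.81×10^-26) = 1.88×10^5 m/s.
r = mv/(qB) = (5.81×10^-26)(1.88×10^5) / [(1×1.60×10^-19)(1.88)] = 0.0364 m.

r ≈ 3.64 cm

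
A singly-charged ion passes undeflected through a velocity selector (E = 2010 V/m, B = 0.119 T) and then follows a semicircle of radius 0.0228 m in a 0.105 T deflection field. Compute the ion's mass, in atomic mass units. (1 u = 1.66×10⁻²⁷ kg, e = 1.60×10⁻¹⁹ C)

v = E/B₁ = 1.69×10^4 m/s.
From r = mv/(qB₂), m = qB₂r/v = (1×1.60×10^-19)(0.105)(0.0228) / (1.69×10^4) = 2.27×10^-26 kg.
In atomic mass units: m = 2.27×10^-26 / 1.66×10^-27 = 13.7 u.

m ≈ 13.7 u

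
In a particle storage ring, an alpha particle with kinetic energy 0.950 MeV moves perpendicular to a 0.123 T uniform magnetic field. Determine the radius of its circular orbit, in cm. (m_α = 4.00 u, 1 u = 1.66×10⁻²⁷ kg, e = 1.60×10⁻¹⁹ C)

r ≈ 114 cm

Convert the energy: K = 0.950 MeV = 1.52×10^-13 J.
v = √(2K/m) = √(2·1.52×10^-13/6.64×10^-27) = 6.77×10^6 m/s.
r = mv/(qB) = (6.64×10^-27)(6.77×10^6) / [(2×1.60×10^-19)(0.123)] = 1.14 m.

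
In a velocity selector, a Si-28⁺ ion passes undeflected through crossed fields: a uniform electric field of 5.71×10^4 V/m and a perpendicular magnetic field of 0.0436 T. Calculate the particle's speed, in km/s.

For zero net force, qE = qvB, so v = E/B.
v = (5.71×10^4) / (0.0436) = 1.31×10^6 m/s.

v ≈ 1310 km/s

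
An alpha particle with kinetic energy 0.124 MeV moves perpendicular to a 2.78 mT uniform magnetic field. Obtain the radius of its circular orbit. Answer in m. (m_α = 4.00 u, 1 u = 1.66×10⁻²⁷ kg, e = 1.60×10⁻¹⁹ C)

r ≈ 18.2 m

Convert the energy: K = 0.124 MeV = 1.98×10^-14 J.
v = √(2K/m) = √(2·1.98×10^-14/6.64×10^-27) = 2.44×10^6 m/s.
r = mv/(qB) = (6.64×10^-27)(2.44×10^6) / [(2×1.60×10^-19)(2.78×10^-3)] = 18.2 m.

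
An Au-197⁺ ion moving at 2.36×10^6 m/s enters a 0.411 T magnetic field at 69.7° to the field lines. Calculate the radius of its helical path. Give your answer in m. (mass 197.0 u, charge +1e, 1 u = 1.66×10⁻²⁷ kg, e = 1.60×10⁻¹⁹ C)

Only the perpendicular component v⊥ = v sin69.7° = 2.21×10^6 m/s is bent by the field.
r = m v⊥ /(qB) = (3.27×10^-25)(2.21×10^6) / [(1×1.60×10^-19)(0.411)] = 11.0 m.

r ≈ 11.0 m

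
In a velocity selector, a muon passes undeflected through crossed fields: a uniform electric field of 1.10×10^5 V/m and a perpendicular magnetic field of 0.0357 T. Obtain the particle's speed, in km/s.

v ≈ 3080 km/s

For zero net force, qE = qvB, so v = E/B.
v = (1.10×10^5) / (0.0357) = 3.08×10^6 m/s.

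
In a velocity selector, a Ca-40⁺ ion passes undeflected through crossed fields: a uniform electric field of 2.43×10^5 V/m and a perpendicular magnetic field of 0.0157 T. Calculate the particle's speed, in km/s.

v ≈ 15500 km/s

For zero net force, qE = qvB, so v = E/B.
v = (2.43×10^5) / (0.0157) = 1.55×10^7 m/s.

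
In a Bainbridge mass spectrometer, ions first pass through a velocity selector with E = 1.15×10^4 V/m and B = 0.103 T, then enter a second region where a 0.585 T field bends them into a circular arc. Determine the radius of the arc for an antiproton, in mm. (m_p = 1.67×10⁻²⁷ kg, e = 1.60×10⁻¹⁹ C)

The selector passes v = E/B = 1.15×10^4/0.103 = 1.12×10^5 m/s.
In the deflection region, r = mv/(qB₂) = (1.67×10^-27)(1.12×10^5) / [(1×1.60×10^-19)(0.585)] = 1.99×10^-3 m.

r ≈ 1.99 mm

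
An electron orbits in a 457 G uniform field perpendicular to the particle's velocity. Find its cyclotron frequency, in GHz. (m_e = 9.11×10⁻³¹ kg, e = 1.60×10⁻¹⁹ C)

f = qB/(2πm) = (1×1.60×10^-19)(0.0457) / [2π(9.11×10^-31)] = 1.28×10^9 Hz.

f ≈ 1.28 GHz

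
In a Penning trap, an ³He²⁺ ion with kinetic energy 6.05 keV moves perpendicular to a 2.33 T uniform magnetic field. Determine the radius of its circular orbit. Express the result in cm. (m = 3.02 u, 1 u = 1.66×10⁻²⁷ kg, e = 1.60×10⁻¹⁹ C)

r ≈ 0.418 cm

Convert the energy: K = 6.05 keV = 9.68×10^-16 J.
v = √(2K/m) = √(2·9.68×10^-16/5.01×10^-27) = 6.21×10^5 m/s.
r = mv/(qB) = (5.01×10^-27)(6.21×10^5) / [(2×1.60×10^-19)(2.33)] = 4.18×10^-3 m.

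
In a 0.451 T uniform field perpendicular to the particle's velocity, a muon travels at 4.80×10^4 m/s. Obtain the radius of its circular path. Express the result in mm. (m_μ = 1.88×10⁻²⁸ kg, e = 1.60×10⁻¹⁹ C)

r ≈ 0.125 mm

The magnetic force provides the centripetal force: qvB = mv²/r, so r = mv/(qB).
r = (1.88×10^-28 kg)(4.80×10^4 m/s) / [(1×1.60×10^-19 C)(0.451 T)] = 1.25×10^-4 m.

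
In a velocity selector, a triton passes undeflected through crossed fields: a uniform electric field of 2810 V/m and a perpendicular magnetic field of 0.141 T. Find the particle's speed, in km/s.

For zero net force, qE = qvB, so v = E/B.
v = (2810) / (0.141) = 1.99×10^4 m/s.

v ≈ 19.9 km/s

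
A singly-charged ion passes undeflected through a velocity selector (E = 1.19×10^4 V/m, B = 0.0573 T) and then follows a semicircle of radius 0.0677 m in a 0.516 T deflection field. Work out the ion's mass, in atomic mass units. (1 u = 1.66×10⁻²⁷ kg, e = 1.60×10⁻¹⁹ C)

m ≈ 16.2 u

v = E/B₁ = 2.08×10^5 m/s.
From r = mv/(qB₂), m = qB₂r/v = (1×1.60×10^-19)(0.516)(0.0677) / (2.08×10^5) = 2.69×10^-26 kg.
In atomic mass units: m = 2.69×10^-26 / 1.66×10^-27 = 16.2 u.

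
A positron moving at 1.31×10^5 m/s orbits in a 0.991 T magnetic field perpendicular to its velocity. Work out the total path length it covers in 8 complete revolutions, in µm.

L ≈ 37.8 µm

r = mv/(qB) = 7.53×10^-7 m, so one revolution covers 2πr = 4.73×10^-6 m.
In 8 revolutions: L = 8·2πr = 3.78×10^-5 m.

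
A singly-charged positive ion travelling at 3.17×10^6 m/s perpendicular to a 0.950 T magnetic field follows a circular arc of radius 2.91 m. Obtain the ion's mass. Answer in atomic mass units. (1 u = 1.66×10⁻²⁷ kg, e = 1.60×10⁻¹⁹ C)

qvB = mv²/r ⇒ m = qBr/v.
m = (1×1.60×10^-19)(0.950)(2.91) / (3.17×10^6) = 1.40×10^-25 kg = 84.1 u.

m ≈ 84.1 u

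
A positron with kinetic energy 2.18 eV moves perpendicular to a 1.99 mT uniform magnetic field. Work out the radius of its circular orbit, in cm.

r ≈ 0.250 cm

Convert the energy: K = 2.18 eV = 3.49×10^-19 J.
v = √(2K/m) = √(2·3.49×10^-19/9.11×10^-31) = 8.75×10^5 m/s.
r = mv/(qB) = (9.11×10^-31)(8.75×10^5) / [(1×1.60×10^-19)(1.99×10^-3)] = 2.50×10^-3 m.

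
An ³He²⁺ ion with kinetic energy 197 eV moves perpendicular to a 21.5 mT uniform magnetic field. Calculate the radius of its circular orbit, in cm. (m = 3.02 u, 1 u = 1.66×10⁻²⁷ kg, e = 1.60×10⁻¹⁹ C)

Convert the energy: K = 197 eV = 3.15×10^-17 J.
v = √(2K/m) = √(2·3.15×10^-17/5.01×10^-27) = 1.12×10^5 m/s.
r = mv/(qB) = (5.01×10^-27)(1.12×10^5) / [(2×1.60×10^-19)(0.0215)] = 0.0817 m.

r ≈ 8.17 cm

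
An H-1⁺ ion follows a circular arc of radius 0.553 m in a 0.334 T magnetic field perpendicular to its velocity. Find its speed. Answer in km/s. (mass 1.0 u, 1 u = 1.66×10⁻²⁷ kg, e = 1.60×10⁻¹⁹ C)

From qvB = mv²/r, v = qBr/m.
v = (1×1.60×10^-19)(0.334)(0.553) / (1.66×10^-27) = 1.78×10^7 m/s.

v ≈ 17800 km/s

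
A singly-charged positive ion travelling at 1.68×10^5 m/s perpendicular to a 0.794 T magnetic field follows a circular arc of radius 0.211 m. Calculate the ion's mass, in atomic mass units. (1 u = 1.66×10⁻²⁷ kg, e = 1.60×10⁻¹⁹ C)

qvB = mv²/r ⇒ m = qBr/v.
m = (1×1.60×10^-19)(0.794)(0.211) / (1.68×10^5) = 1.60×10^-25 kg = 96.1 u.

m ≈ 96.1 u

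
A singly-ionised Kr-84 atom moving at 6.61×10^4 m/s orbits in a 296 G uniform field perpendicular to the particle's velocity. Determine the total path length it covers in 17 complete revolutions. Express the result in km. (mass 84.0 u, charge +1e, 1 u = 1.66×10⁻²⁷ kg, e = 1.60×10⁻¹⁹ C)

r = mv/(qB) = 1.95 m, so one revolution covers 2πr = 12.2 m.
In 17 revolutions: L = 17·2πr = 208 m.

L ≈ 0.208 km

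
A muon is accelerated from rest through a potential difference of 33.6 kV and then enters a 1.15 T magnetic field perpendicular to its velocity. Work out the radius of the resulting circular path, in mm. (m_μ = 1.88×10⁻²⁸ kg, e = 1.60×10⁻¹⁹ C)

r ≈ 7.73 mm

The kinetic energy gained is K = qV = (1×1.60×10^-19)(3.36×10^4) = 5.38×10^-15 J.
v = √(2K/m) = 7.56×10^6 m/s.
r = mv/(qB) = (1.88×10^-28)(7.56×10^6) / [(1×1.60×10^-19)(1.15)] = 7.73×10^-3 m.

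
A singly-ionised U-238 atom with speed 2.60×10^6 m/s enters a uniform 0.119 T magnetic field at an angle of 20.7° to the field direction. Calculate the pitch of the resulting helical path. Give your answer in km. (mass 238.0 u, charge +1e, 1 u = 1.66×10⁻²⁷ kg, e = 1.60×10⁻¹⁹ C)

The velocity component along B is v∥ = v cos20.7° = 2.43×10^6 m/s.
The cyclotron period T = 2πm/(qB) = 1.30×10^-4 s is set by m, q, B alone.
Pitch = v∥·T = (2.43×10^6)(1.30×10^-4) = 317 m.

pitch ≈ 0.317 km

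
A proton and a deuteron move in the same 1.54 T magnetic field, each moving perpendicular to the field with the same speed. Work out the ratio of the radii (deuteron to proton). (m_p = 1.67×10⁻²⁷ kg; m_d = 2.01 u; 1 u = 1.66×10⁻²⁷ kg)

ratio ≈ 2.00

r = mv/(qB) ⇒ at equal v, r ∝ m/q.
r_{deuteron}/r_{proton} = 2.00.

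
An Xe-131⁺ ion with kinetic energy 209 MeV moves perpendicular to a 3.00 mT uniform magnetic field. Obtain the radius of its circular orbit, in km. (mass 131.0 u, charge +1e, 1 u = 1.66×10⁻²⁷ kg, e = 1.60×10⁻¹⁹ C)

Convert the energy: K = 209 MeV = 3.34×10^-11 J.
v = √(2K/m) = √(2·3.34×10^-11/2.17×10^-25) = 1.75×10^7 m/s.
r = mv/(qB) = (2.17×10^-25)(1.75×10^7) / [(1×1.60×10^-19)(3.00×10^-3)] = 7950 m.

r ≈ 7.95 km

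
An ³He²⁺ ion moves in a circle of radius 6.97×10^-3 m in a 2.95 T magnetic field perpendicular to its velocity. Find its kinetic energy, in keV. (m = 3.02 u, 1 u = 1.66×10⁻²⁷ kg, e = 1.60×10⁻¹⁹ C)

v = qBr/m = (2×1.60×10^-19)(2.95)(6.97×10^-3) / (5.01×10^-27) = 1.31×10^6 m/s.
K = ½mv² = 0.5·(5.01×10^-27)·(1.31×10^6)² = 4.32×10^-15 J = 27.0 keV.

K ≈ 27.0 keV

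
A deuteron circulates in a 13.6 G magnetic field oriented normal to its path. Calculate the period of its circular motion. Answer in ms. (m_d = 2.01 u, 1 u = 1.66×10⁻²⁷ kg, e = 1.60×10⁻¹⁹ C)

T ≈ 0.0963 ms

The cyclotron period is independent of speed: T = 2πm/(qB).
T = 2π(3.34×10^-27) / [(1×1.60×10^-19)(1.36×10^-3)] = 9.63×10^-5 s.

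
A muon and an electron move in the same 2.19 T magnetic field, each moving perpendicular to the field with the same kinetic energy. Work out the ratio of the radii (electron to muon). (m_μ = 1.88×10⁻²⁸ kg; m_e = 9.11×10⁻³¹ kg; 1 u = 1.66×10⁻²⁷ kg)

r = √(2mK)/(qB) ⇒ at equal K, r ∝ √m/q.
r_{electron}/r_{muon} = 0.0696.

ratio ≈ 0.0696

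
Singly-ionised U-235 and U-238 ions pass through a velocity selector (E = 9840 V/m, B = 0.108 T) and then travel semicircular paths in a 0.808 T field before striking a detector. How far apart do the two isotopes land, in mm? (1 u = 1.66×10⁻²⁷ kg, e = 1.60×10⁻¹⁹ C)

Δd ≈ 7.02 mm

Both emerge at v = E/B₁ = 9.11×10^4 m/s.
r = mv/(qB₂), so r₁ = 0.27493 m and r₂ = 0.27844 m, giving Δr = 3.51×10^-3 m.
After a semicircle each ion lands a diameter 2r from the entry slit, so the separation is 2Δr = 7.02×10^-3 m.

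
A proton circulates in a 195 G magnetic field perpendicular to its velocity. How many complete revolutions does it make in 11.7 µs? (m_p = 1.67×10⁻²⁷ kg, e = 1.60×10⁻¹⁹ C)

N = 3

T = 2πm/(qB) = 2π(1.67×10^-27) / [(1×1.60×10^-19)(0.0195)] = 3.3631×10^-6 s.
N = t/T = 1.17×10^-5 / 3.3631×10^-6 ≈ 3.48, so 3 complete revolutions.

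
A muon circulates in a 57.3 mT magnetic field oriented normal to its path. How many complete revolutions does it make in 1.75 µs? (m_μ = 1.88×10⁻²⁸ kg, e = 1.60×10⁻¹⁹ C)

N = 13

T = 2πm/(qB) = 2π(1.88×10^-28) / [(1×1.60×10^-19)(0.0573)] = 1.2884×10^-7 s.
N = t/T = 1.75×10^-6 / 1.2884×10^-7 ≈ 13.58, so 13 complete revolutions.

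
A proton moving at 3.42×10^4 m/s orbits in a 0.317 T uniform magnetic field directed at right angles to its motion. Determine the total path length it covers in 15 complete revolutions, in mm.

L ≈ 106 mm

r = mv/(qB) = 1.13×10^-3 m, so one revolution covers 2πr = 7.08×10^-3 m.
In 15 revolutions: L = 15·2πr = 0.106 m.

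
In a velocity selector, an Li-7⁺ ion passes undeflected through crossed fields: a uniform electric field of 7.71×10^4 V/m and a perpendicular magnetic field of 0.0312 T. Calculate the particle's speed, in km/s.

v ≈ 2470 km/s

For zero net force, qE = qvB, so v = E/B.
v = (7.71×10^4) / (0.0312) = 2.47×10^6 m/s.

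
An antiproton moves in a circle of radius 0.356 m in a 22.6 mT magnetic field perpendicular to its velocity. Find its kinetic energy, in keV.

v = qBr/m = (1×1.60×10^-19)(0.0226)(0.356) / (1.67×10^-27) = 7.71×10^5 m/s.
K = ½mv² = 0.5·(1.67×10^-27)·(7.71×10^5)² = 4.96×10^-16 J = 3.10 keV.

K ≈ 3.10 keV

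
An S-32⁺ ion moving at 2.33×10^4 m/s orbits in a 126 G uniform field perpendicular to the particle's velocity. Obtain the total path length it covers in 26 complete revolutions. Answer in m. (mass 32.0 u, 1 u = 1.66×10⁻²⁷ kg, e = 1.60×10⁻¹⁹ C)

r = mv/(qB) = 0.614 m, so one revolution covers 2πr = 3.86 m.
In 26 revolutions: L = 26·2πr = 100 m.

L ≈ 100 m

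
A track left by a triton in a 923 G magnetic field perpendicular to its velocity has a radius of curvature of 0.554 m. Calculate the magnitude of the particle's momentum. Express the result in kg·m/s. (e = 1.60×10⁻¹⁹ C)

p ≈ 8.18×10^-21 kg·m/s

Since qvB = mv²/r, the momentum p = mv = qBr.
p = (1×1.60×10^-19)(0.0923)(0.554) = 8.18×10^-21 kg·m/s.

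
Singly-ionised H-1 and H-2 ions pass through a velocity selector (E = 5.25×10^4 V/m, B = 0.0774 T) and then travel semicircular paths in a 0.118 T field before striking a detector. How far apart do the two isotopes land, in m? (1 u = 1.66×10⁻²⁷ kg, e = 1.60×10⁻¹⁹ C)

Δd ≈ 0.119 m

Both emerge at v = E/B₁ = 6.78×10^5 m/s.
r = mv/(qB₂), so r₁ = 0.05964 m and r₂ = 0.1193 m, giving Δr = 0.0596 m.
After a semicircle each ion lands a diameter 2r from the entry slit, so the separation is 2Δr = 0.119 m.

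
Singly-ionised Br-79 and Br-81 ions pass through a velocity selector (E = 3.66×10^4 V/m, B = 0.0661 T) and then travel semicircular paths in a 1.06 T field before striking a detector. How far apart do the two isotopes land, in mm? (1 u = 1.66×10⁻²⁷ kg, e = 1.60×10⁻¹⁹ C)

Δd ≈ 21.7 mm

Both emerge at v = E/B₁ = 5.54×10^5 m/s.
r = mv/(qB₂), so r₁ = 0.4281 m and r₂ = 0.4390 m, giving Δr = 0.0108 m.
After a semicircle each ion lands a diameter 2r from the entry slit, so the separation is 2Δr = 0.0217 m.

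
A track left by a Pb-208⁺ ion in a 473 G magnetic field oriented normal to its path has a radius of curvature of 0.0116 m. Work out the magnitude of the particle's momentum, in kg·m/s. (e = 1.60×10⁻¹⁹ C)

Since qvB = mv²/r, the momentum p = mv = qBr.
p = (1×1.60×10^-19)(0.0473)(0.0116) = 8.78×10^-23 kg·m/s.

p ≈ 8.78×10^-23 kg·m/s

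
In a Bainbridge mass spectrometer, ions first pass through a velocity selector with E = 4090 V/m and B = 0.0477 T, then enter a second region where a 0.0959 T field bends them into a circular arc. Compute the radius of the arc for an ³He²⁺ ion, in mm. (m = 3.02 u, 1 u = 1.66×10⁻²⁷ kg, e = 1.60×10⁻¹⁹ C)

The selector passes v = E/B = 4090/0.0477 = 8.57×10^4 m/s.
In the deflection region, r = mv/(qB₂) = (5.01×10^-27)(8.57×10^4) / [(2×1.60×10^-19)(0.0959)] = 0.0140 m.

r ≈ 14.0 mm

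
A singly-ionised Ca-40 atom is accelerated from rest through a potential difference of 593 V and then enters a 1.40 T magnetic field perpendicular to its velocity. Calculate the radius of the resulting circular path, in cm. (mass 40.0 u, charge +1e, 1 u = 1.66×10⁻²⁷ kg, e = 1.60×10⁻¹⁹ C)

r ≈ 1.58 cm

The kinetic energy gained is K = qV = (1×1.60×10^-19)(593) = 9.49×10^-17 J.
v = √(2K/m) = 5.35×10^4 m/s.
r = mv/(qB) = (6.64×10^-26)(5.35×10^4) / [(1×1.60×10^-19)(1.40)] = 0.0158 m.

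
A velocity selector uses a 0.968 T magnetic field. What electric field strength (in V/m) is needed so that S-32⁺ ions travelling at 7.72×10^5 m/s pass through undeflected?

qE = qvB ⇒ E = vB = (7.72×10^5)(0.968) = 7.47×10^5 V/m.

E ≈ 7.47×10^5 V/m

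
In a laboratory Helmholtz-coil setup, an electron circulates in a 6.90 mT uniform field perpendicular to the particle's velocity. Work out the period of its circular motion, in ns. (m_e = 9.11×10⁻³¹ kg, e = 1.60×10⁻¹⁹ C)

The cyclotron period is independent of speed: T = 2πm/(qB).
T = 2π(9.11×10^-31) / [(1×1.60×10^-19)(6.90×10^-3)] = 5.18×10^-9 s.

T ≈ 5.18 ns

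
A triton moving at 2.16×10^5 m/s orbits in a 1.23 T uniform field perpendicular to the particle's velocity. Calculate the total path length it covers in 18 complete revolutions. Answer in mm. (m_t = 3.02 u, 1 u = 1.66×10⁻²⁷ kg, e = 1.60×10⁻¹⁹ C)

L ≈ 622 mm

r = mv/(qB) = 5.50×10^-3 m, so one revolution covers 2πr = 0.0346 m.
In 18 revolutions: L = 18·2πr = 0.622 m.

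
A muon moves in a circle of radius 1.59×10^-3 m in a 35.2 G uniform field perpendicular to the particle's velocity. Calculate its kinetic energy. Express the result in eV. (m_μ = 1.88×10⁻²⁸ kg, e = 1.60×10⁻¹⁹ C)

v = qBr/m = (1×1.60×10^-19)(3.52×10^-3)(1.59×10^-3) / (1.88×10^-28) = 4760 m/s.
K = ½mv² = 0.5·(1.88×10^-28)·(4760)² = 2.13×10^-21 J = 0.0133 eV.

K ≈ 0.0133 eV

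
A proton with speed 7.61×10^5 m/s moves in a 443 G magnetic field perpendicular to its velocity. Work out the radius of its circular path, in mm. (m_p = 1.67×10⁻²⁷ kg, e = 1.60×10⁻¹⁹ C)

The magnetic force provides the centripetal force: qvB = mv²/r, so r = mv/(qB).
r = (1.67×10^-27 kg)(7.61×10^5 m/s) / [(1×1.60×10^-19 C)(0.0443 T)] = 0.179 m.

r ≈ 179 mm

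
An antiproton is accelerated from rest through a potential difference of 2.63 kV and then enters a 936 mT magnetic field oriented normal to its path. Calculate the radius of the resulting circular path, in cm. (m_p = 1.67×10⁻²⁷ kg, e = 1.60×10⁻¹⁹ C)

The kinetic energy gained is K = qV = (1×1.60×10^-19)(2630) = 4.21×10^-16 J.
v = √(2K/m) = 7.10×10^5 m/s.
r = mv/(qB) = (1.67×10^-27)(7.10×10^5) / [(1×1.60×10^-19)(0.936)] = 7.92×10^-3 m.

r ≈ 0.792 cm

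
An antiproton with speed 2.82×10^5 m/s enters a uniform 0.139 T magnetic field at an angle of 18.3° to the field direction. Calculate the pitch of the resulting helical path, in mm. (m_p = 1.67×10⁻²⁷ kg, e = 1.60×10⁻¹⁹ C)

pitch ≈ 126 mm

The velocity component along B is v∥ = v cos18.3° = 2.68×10^5 m/s.
The cyclotron period T = 2πm/(qB) = 4.72×10^-7 s is set by m, q, B alone.
Pitch = v∥·T = (2.68×10^5)(4.72×10^-7) = 0.126 m.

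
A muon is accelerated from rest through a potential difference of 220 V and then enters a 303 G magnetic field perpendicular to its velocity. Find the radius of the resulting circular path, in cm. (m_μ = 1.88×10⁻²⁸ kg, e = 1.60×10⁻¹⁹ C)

The kinetic energy gained is K = qV = (1×1.60×10^-19)(220) = 3.52×10^-17 J.
v = √(2K/m) = 6.12×10^5 m/s.
r = mv/(qB) = (1.88×10^-28)(6.12×10^5) / [(1×1.60×10^-19)(0.0303)] = 0.0237 m.

r ≈ 2.37 cm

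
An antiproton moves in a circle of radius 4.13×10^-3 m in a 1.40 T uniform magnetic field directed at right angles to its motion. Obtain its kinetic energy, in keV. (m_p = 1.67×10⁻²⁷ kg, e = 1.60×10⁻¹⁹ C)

K ≈ 1.60 keV

v = qBr/m = (1×1.60×10^-19)(1.40)(4.13×10^-3) / (1.67×10^-27) = 5.54×10^5 m/s.
K = ½mv² = 0.5·(1.67×10^-27)·(5.54×10^5)² = 2.56×10^-16 J = 1.60 keV.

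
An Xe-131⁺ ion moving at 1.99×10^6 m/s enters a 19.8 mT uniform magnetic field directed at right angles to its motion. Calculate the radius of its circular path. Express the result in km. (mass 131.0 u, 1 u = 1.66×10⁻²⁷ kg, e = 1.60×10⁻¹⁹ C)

r ≈ 0.137 km

The magnetic force provides the centripetal force: qvB = mv²/r, so r = mv/(qB).
r = (2.17×10^-25 kg)(1.99×10^6 m/s) / [(1×1.60×10^-19 C)(0.0198 T)] = 137 m.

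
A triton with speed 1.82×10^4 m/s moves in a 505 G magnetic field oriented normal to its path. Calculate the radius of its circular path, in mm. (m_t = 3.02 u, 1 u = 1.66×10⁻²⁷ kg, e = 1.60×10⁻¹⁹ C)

The magnetic force provides the centripetal force: qvB = mv²/r, so r = mv/(qB).
r = (5.01×10^-27 kg)(1.82×10^4 m/s) / [(1×1.60×10^-19 C)(0.0505 T)] = 0.0113 m.

r ≈ 11.3 mm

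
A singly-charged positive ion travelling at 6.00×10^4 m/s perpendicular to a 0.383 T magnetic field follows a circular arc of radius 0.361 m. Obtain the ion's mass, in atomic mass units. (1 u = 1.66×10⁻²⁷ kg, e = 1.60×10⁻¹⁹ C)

m ≈ 222 u

qvB = mv²/r ⇒ m = qBr/v.
m = (1×1.60×10^-19)(0.383)(0.361) / (6.00×10^4) = 3.69×10^-25 kg = 222 u.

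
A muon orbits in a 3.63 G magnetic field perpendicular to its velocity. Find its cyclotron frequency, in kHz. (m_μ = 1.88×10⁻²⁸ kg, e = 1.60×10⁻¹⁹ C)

f ≈ 49.2 kHz

f = qB/(2πm) = (1×1.60×10^-19)(3.63×10^-4) / [2π(1.88×10^-28)] = 4.92×10^4 Hz.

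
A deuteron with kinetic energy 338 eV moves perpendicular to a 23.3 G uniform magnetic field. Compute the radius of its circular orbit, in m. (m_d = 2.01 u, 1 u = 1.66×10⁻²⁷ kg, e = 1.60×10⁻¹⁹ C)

r ≈ 1.61 m

Convert the energy: K = 338 eV = 5.41×10^-17 J.
v = √(2K/m) = √(2·5.41×10^-17/3.34×10^-27) = 1.80×10^5 m/s.
r = mv/(qB) = (3.34×10^-27)(1.80×10^5) / [(1×1.60×10^-19)(2.33×10^-3)] = 1.61 m.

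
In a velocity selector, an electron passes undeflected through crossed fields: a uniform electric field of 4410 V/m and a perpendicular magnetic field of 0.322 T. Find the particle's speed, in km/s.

For zero net force, qE = qvB, so v = E/B.
v = (4410) / (0.322) = 1.37×10^4 m/s.

v ≈ 13.7 km/s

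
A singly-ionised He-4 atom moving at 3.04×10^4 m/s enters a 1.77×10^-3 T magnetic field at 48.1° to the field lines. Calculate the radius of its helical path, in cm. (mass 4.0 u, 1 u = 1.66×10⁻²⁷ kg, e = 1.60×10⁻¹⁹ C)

r ≈ 53.1 cm

Only the perpendicular component v⊥ = v sin48.1° = 2.26×10^4 m/s is bent by the field.
r = m v⊥ /(qB) = (6.64×10^-27)(2.26×10^4) / [(1×1.60×10^-19)(1.77×10^-3)] = 0.531 m.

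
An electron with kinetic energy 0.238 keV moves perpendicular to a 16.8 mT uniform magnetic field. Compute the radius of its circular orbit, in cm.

Convert the energy: K = 0.238 keV = 3.81×10^-17 J.
v = √(2K/m) = √(2·3.81×10^-17/9.11×10^-31) = 9.14×10^6 m/s.
r = mv/(qB) = (9.11×10^-31)(9.14×10^6) / [(1×1.60×10^-19)(0.0168)] = 3.10×10^-3 m.

r ≈ 0.310 cm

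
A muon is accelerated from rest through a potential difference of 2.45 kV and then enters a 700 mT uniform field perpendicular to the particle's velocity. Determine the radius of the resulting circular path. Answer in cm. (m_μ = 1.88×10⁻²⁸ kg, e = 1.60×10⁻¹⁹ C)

The kinetic energy gained is K = qV = (1×1.60×10^-19)(2450) = 3.92×10^-16 J.
v = √(2K/m) = 2.04×10^6 m/s.
r = mv/(qB) = (1.88×10^-28)(2.04×10^6) / [(1×1.60×10^-19)(0.700)] = 3.43×10^-3 m.

r ≈ 0.343 cm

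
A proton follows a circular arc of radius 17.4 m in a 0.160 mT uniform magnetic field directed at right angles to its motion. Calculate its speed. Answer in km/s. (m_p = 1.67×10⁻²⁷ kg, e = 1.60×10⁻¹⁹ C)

From qvB = mv²/r, v = qBr/m.
v = (1×1.60×10^-19)(1.60×10^-4)(17.4) / (1.67×10^-27) = 2.67×10^5 m/s.

v ≈ 267 km/s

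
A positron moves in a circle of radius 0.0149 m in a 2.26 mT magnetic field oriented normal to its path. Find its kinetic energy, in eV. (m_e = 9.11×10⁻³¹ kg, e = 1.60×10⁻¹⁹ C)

v = qBr/m = (1×1.60×10^-19)(2.26×10^-3)(0.0149) / (9.11×10^-31) = 5.91×10^6 m/s.
K = ½mv² = 0.5·(9.11×10^-31)·(5.91×10^6)² = 1.59×10^-17 J = 99.6 eV.

K ≈ 99.6 eV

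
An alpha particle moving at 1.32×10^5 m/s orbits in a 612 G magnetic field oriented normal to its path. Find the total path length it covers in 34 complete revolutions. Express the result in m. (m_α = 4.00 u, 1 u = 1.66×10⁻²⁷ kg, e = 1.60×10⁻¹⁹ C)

r = mv/(qB) = 0.0448 m, so one revolution covers 2πr = 0.281 m.
In 34 revolutions: L = 34·2πr = 9.56 m.

L ≈ 9.56 m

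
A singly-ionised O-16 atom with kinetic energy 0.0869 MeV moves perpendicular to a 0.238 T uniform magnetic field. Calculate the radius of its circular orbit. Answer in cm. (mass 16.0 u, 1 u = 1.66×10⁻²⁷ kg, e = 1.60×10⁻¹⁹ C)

Convert the energy: K = 0.0869 MeV = 1.39×10^-14 J.
v = √(2K/m) = √(2·1.39×10^-14/2.66×10^-26) = 1.02×10^6 m/s.
r = mv/(qB) = (2.66×10^-26)(1.02×10^6) / [(1×1.60×10^-19)(0.238)] = 0.714 m.

r ≈ 71.4 cm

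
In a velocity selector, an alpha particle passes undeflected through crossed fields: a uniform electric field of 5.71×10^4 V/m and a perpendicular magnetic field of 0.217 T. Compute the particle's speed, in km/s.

For zero net force, qE = qvB, so v = E/B.
v = (5.71×10^4) / (0.217) = 2.63×10^5 m/s.

v ≈ 263 km/s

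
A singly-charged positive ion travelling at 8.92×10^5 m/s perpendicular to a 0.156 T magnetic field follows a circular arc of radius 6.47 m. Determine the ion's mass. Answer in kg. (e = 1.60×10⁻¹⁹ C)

qvB = mv²/r ⇒ m = qBr/v.
m = (1×1.60×10^-19)(0.156)(6.47) / (8.92×10^5) = 1.81×10^-25 kg.

m ≈ 1.81×10^-25 kg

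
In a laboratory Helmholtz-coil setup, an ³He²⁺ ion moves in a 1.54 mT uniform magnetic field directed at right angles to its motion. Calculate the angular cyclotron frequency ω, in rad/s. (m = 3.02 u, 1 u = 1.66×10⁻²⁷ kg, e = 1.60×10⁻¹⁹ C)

ω = qB/m = (2×1.60×10^-19)(1.54×10^-3) / (5.01×10^-27) = 9.83×10^4 rad/s.

ω ≈ 9.83×10^4 rad/s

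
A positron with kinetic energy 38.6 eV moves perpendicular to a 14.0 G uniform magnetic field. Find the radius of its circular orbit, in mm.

r ≈ 15.0 mm

Convert the energy: K = 38.6 eV = 6.18×10^-18 J.
v = √(2K/m) = √(2·6.18×10^-18/9.11×10^-31) = 3.68×10^6 m/s.
r = mv/(qB) = (9.11×10^-31)(3.68×10^6) / [(1×1.60×10^-19)(1.40×10^-3)] = 0.0150 m.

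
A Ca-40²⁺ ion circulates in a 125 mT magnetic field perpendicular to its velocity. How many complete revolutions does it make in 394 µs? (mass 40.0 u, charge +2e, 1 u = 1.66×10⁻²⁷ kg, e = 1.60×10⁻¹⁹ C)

N = 37

T = 2πm/(qB) = 2π(6.64×10^-26) / [(2×1.60×10^-19)(0.125)] = 1.0430×10^-5 s.
N = t/T = 3.94×10^-4 / 1.0430×10^-5 ≈ 37.78, so 37 complete revolutions.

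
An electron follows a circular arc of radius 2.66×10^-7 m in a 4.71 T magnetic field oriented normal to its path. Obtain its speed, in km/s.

From qvB = mv²/r, v = qBr/m.
v = (1×1.60×10^-19)(4.71)(2.66×10^-7) / (9.11×10^-31) = 2.20×10^5 m/s.

v ≈ 220 km/s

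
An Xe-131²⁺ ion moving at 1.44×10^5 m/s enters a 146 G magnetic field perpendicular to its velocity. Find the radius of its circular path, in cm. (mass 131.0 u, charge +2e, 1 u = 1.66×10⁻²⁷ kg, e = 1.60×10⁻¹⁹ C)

The magnetic force provides the centripetal force: qvB = mv²/r, so r = mv/(qB).
r = (2.17×10^-25 kg)(1.44×10^5 m/s) / [(2×1.60×10^-19 C)(0.0146 T)] = 6.70 m.

r ≈ 670 cm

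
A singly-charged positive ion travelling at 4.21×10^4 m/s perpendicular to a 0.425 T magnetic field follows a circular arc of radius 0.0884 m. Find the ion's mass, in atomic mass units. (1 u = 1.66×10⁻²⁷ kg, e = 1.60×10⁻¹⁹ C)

m ≈ 86.0 u

qvB = mv²/r ⇒ m = qBr/v.
m = (1×1.60×10^-19)(0.425)(0.0884) / (4.21×10^4) = 1.43×10^-25 kg = 86.0 u.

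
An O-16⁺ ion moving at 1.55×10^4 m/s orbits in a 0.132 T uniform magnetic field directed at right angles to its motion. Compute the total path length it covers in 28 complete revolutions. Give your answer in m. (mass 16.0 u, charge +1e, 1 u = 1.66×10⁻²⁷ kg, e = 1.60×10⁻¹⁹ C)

L ≈ 3.43 m

r = mv/(qB) = 0.0195 m, so one revolution covers 2πr = 0.122 m.
In 28 revolutions: L = 28·2πr = 3.43 m.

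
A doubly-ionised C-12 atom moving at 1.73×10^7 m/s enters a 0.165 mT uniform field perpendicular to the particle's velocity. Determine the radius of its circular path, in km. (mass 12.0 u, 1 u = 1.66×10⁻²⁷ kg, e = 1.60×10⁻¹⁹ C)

r ≈ 6.53 km

The magnetic force provides the centripetal force: qvB = mv²/r, so r = mv/(qB).
r = (1.99×10^-26 kg)(1.73×10^7 m/s) / [(2×1.60×10^-19 C)(1.65×10^-4 T)] = 6530 m.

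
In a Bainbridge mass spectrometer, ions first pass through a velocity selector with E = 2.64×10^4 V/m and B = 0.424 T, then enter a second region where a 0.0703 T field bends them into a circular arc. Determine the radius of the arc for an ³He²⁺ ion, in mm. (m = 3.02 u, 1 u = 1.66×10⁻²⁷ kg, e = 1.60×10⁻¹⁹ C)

r ≈ 13.9 mm

The selector passes v = E/B = 2.64×10^4/0.424 = 6.23×10^4 m/s.
In the deflection region, r = mv/(qB₂) = (5.01×10^-27)(6.23×10^4) / [(2×1.60×10^-19)(0.0703)] = 0.0139 m.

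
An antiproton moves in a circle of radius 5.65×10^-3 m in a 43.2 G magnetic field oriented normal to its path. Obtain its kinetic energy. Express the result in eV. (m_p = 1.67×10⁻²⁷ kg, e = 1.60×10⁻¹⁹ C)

v = qBr/m = (1×1.60×10^-19)(4.32×10^-3)(5.65×10^-3) / (1.67×10^-27) = 2340 m/s.
K = ½mv² = 0.5·(1.67×10^-27)·(2340)² = 4.57×10^-21 J = 0.0285 eV.

K ≈ 0.0285 eV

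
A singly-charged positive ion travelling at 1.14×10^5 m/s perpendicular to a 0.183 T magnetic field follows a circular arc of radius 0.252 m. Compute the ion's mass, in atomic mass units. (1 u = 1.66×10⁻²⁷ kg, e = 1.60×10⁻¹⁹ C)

qvB = mv²/r ⇒ m = qBr/v.
m = (1×1.60×10^-19)(0.183)(0.252) / (1.14×10^5) = 6.47×10^-26 kg = 39.0 u.

m ≈ 39.0 u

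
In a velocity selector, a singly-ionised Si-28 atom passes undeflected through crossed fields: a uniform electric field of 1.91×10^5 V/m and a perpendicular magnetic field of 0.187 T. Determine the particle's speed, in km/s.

v ≈ 1020 km/s

For zero net force, qE = qvB, so v = E/B.
v = (1.91×10^5) / (0.187) = 1.02×10^6 m/s.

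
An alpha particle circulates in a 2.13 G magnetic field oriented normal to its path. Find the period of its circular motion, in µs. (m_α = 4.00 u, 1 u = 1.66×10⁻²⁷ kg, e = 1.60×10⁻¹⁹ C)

T ≈ 612 µs

The cyclotron period is independent of speed: T = 2πm/(qB).
T = 2π(6.64×10^-27) / [(2×1.60×10^-19)(2.13×10^-4)] = 6.12×10^-4 s.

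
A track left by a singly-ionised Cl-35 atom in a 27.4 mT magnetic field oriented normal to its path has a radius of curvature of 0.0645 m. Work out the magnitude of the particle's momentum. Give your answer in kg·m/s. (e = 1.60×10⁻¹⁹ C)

p ≈ 2.83×10^-22 kg·m/s

Since qvB = mv²/r, the momentum p = mv = qBr.
p = (1×1.60×10^-19)(0.0274)(0.0645) = 2.83×10^-22 kg·m/s.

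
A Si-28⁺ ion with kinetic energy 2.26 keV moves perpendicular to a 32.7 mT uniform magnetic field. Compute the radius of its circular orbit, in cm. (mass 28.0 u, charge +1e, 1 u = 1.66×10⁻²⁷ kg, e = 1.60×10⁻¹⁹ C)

Convert the energy: K = 2.26 keV = 3.62×10^-16 J.
v = √(2K/m) = √(2·3.62×10^-16/4.65×10^-26) = 1.25×10^5 m/s.
r = mv/(qB) = (4.65×10^-26)(1.25×10^5) / [(1×1.60×10^-19)(0.0327)] = 1.11 m.

r ≈ 111 cm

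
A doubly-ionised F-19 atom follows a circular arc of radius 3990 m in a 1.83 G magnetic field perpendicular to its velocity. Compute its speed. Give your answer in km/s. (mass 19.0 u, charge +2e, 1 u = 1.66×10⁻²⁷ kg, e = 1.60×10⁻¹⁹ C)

v ≈ 7410 km/s

From qvB = mv²/r, v = qBr/m.
v = (2×1.60×10^-19)(1.83×10^-4)(3990) / (3.15×10^-26) = 7.41×10^6 m/s.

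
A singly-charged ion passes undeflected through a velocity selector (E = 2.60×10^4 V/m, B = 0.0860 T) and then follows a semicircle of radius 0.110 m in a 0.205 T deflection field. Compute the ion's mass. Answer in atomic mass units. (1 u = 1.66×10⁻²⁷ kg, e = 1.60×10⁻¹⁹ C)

m ≈ 7.19 u

v = E/B₁ = 3.02×10^5 m/s.
From r = mv/(qB₂), m = qB₂r/v = (1×1.60×10^-19)(0.205)(0.110) / (3.02×10^5) = 1.19×10^-26 kg.
In atomic mass units: m = 1.19×10^-26 / 1.66×10^-27 = 7.19 u.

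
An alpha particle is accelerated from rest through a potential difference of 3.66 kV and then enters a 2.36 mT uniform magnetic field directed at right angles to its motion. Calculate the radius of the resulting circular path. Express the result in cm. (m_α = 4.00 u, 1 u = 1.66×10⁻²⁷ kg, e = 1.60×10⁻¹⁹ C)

r ≈ 522 cm

The kinetic energy gained is K = qV = (2×1.60×10^-19)(3660) = 1.17×10^-15 J.
v = √(2K/m) = 5.94×10^5 m/s.
r = mv/(qB) = (6.64×10^-27)(5.94×10^5) / [(2×1.60×10^-19)(2.36×10^-3)] = 5.22 m.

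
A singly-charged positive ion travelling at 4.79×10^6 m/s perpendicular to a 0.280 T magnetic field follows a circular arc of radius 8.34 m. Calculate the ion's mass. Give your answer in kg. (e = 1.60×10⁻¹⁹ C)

qvB = mv²/r ⇒ m = qBr/v.
m = (1×1.60×10^-19)(0.280)(8.34) / (4.79×10^6) = 7.80×10^-26 kg.

m ≈ 7.80×10^-26 kg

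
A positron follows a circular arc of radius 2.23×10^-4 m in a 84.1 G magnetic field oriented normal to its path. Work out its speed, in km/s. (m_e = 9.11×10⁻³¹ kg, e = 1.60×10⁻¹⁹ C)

From qvB = mv²/r, v = qBr/m.
v = (1×1.60×10^-19)(8.41×10^-3)(2.23×10^-4) / (9.11×10^-31) = 3.29×10^5 m/s.

v ≈ 329 km/s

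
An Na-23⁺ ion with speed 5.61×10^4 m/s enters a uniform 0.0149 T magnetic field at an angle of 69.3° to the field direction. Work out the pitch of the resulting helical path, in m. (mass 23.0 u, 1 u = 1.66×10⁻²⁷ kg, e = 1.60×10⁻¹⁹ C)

The velocity component along B is v∥ = v cos69.3° = 1.98×10^4 m/s.
The cyclotron period T = 2πm/(qB) = 1.01×10^-4 s is set by m, q, B alone.
Pitch = v∥·T = (1.98×10^4)(1.01×10^-4) = 2.00 m.

pitch ≈ 2.00 m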